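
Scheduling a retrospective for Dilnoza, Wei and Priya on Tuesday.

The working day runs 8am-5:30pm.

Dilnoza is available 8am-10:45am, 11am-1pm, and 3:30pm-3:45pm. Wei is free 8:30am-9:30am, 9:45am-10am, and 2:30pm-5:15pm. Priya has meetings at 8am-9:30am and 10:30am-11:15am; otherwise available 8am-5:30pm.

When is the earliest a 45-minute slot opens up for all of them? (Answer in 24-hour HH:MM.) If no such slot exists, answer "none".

Priya free within 08:00–17:30: 09:30–10:30, 11:15–17:30.
Dilnoza ∩ Wei: 08:30–09:30, 09:45–10:00, 15:30–15:45.
Dilnoza ∩ Wei ∩ Priya: 09:45–10:00, 15:30–15:45.
Windows ≥ 45 min: (none).

none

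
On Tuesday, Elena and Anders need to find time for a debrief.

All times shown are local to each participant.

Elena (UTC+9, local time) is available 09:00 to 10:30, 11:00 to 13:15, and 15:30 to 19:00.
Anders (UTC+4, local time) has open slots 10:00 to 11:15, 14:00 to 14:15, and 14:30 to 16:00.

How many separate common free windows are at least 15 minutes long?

Elena → UTC: 00:00–01:30, 02:00–04:15, 06:30–10:00.
Anders → UTC: 06:00–07:15, 10:00–10:15, 10:30–12:00.
Elena ∩ Anders: 06:30–07:15.
Windows ≥ 15 min: 06:30–07:15.
That's 1 window.

1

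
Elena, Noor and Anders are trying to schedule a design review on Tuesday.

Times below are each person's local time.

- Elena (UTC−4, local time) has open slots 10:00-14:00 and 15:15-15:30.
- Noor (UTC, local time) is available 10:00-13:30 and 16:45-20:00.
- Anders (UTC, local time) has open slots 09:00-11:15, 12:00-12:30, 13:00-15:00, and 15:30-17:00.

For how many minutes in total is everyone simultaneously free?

15 minutes

Elena → UTC: 14:00–18:00, 19:15–19:30.
Noor → UTC: 10:00–13:30, 16:45–20:00.
Anders → UTC: 09:00–11:15, 12:00–12:30, 13:00–15:00, 15:30–17:00.
Elena ∩ Noor: 16:45–18:00, 19:15–19:30.
Elena ∩ Noor ∩ Anders: 16:45–17:00.
Total common minutes: 15.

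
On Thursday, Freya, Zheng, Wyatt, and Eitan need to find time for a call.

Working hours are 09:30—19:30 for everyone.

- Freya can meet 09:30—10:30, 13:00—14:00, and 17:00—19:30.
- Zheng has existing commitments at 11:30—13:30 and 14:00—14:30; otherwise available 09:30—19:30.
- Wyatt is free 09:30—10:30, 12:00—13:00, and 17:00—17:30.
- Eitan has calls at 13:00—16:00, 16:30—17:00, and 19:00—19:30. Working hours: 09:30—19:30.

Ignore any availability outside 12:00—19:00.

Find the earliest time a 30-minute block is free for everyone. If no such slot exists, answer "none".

17:00

Zheng free within 09:30–19:30: 09:30–11:30, 13:30–14:00, 14:30–19:30.
Eitan free within 09:30–19:30: 09:30–13:00, 16:00–16:30, 17:00–19:00.
Freya ∩ Zheng: 09:30–10:30, 13:30–14:00, 17:00–19:30.
Freya ∩ Zheng ∩ Wyatt: 09:30–10:30, 17:00–17:30.
Freya ∩ Zheng ∩ Wyatt ∩ Eitan: 09:30–10:30, 17:00–17:30.
Restricted to 12:00–19:00: 17:00–17:30.
Windows ≥ 30 min: 17:00–17:30.
Earliest such window starts at 17:00.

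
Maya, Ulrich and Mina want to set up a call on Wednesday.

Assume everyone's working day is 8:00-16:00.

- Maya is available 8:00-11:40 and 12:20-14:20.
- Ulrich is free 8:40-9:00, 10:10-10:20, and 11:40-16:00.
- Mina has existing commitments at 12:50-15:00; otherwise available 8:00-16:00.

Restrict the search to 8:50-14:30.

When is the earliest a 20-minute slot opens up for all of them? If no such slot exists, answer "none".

Mina free within 08:00–16:00: 08:00–12:50, 15:00–16:00.
Maya ∩ Ulrich: 08:40–09:00, 10:10–10:20, 12:20–14:20.
Maya ∩ Ulrich ∩ Mina: 08:40–09:00, 10:10–10:20, 12:20–12:50.
Restricted to 08:50–14:30: 08:50–09:00, 10:10–10:20, 12:20–12:50.
Windows ≥ 20 min: 12:20–12:50.
Earliest such window starts at 12:20.

12:20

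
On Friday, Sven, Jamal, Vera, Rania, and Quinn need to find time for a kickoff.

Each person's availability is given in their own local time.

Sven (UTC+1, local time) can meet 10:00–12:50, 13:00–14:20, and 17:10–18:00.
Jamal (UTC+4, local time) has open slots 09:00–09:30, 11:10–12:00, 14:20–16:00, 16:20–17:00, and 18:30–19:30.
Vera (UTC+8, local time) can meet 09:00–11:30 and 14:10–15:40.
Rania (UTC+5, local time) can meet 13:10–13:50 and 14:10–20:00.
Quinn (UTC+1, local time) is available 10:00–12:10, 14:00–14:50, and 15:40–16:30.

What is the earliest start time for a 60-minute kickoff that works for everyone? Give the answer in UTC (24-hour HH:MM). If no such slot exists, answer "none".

Sven → UTC: 09:00–11:50, 12:00–13:20, 16:10–17:00.
Jamal → UTC: 05:00–05:30, 07:10–08:00, 10:20–12:00, 12:20–13:00, 14:30–15:30.
Vera → UTC: 01:00–03:30, 06:10–07:40.
Rania → UTC: 08:10–08:50, 09:10–15:00.
Quinn → UTC: 09:00–11:10, 13:00–13:50, 14:40–15:30.
Sven ∩ Jamal: 10:20–11:50, 12:20–13:00.
Sven ∩ Jamal ∩ Vera: (none).
Sven ∩ Jamal ∩ Vera ∩ Rania: (none).
Sven ∩ Jamal ∩ Vera ∩ Rania ∩ Quinn: (none).
Windows ≥ 60 min: (none).

none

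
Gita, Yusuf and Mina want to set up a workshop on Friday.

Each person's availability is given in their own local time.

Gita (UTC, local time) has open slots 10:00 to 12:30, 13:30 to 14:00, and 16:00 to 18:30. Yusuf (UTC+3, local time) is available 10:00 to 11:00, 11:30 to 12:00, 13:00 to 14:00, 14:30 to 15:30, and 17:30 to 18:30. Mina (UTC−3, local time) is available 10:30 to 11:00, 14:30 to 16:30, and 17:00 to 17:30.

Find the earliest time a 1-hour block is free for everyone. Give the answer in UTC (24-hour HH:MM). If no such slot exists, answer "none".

Gita → UTC: 10:00–12:30, 13:30–14:00, 16:00–18:30.
Yusuf → UTC: 07:00–08:00, 08:30–09:00, 10:00–11:00, 11:30–12:30, 14:30–15:30.
Mina → UTC: 13:30–14:00, 17:30–19:30, 20:00–20:30.
Gita ∩ Yusuf: 10:00–11:00, 11:30–12:30.
Gita ∩ Yusuf ∩ Mina: (none).
Windows ≥ 60 min: (none).

none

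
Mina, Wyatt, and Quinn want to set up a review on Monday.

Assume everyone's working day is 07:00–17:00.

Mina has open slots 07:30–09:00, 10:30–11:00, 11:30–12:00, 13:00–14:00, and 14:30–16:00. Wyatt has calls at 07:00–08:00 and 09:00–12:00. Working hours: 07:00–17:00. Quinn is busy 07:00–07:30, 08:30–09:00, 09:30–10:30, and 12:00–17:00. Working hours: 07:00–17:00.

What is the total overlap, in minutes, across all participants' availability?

Wyatt free within 07:00–17:00: 08:00–09:00, 12:00–17:00.
Quinn free within 07:00–17:00: 07:30–08:30, 09:00–09:30, 10:30–12:00.
Mina ∩ Wyatt: 08:00–09:00, 13:00–14:00, 14:30–16:00.
Mina ∩ Wyatt ∩ Quinn: 08:00–08:30.
Total common minutes: 30.

30 minutes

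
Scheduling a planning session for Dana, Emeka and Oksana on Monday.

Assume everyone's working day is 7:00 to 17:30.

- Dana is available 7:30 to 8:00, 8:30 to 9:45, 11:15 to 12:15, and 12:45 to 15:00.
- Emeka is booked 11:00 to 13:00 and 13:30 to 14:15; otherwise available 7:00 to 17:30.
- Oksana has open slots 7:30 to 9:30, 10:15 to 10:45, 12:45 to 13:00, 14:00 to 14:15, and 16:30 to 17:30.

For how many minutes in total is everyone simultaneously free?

Emeka free within 07:00–17:30: 07:00–11:00, 13:00–13:30, 14:15–17:30.
Dana ∩ Emeka: 07:30–08:00, 08:30–09:45, 13:00–13:30, 14:15–15:00.
Dana ∩ Emeka ∩ Oksana: 07:30–08:00, 08:30–09:30.
Total common minutes: 30 + 60 = 90.

90 minutes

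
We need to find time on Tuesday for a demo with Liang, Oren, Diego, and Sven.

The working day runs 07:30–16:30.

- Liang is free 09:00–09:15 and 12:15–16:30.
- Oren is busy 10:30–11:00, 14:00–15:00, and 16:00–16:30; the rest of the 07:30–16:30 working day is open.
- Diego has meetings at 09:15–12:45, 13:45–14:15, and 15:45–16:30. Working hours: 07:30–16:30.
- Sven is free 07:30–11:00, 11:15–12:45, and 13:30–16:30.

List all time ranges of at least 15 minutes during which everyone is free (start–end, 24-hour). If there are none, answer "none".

Oren free within 07:30–16:30: 07:30–10:30, 11:00–14:00, 15:00–16:00.
Diego free within 07:30–16:30: 07:30–09:15, 12:45–13:45, 14:15–15:45.
Liang ∩ Oren: 09:00–09:15, 12:15–14:00, 15:00–16:00.
Liang ∩ Oren ∩ Diego: 09:00–09:15, 12:45–13:45, 15:00–15:45.
Liang ∩ Oren ∩ Diego ∩ Sven: 09:00–09:15, 13:30–13:45, 15:00–15:45.
Windows ≥ 15 min: 09:00–09:15, 13:30–13:45, 15:00–15:45.

09:00–09:15, 13:30–13:45, 15:00–15:45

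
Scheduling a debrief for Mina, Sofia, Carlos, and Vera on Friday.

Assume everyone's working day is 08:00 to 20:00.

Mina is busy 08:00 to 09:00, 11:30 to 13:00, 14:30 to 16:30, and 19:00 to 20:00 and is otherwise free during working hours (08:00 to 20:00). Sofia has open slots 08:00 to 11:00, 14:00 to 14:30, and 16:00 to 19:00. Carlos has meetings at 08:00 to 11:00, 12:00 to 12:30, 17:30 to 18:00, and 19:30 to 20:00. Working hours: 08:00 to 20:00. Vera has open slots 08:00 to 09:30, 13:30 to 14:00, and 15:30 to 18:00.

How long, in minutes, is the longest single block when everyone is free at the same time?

60 minutes

Mina free within 08:00–20:00: 09:00–11:30, 13:00–14:30, 16:30–19:00.
Carlos free within 08:00–20:00: 11:00–12:00, 12:30–17:30, 18:00–19:30.
Mina ∩ Sofia: 09:00–11:00, 14:00–14:30, 16:30–19:00.
Mina ∩ Sofia ∩ Carlos: 14:00–14:30, 16:30–17:30, 18:00–19:00.
Mina ∩ Sofia ∩ Carlos ∩ Vera: 16:30–17:30.
Single common window of 60 minutes.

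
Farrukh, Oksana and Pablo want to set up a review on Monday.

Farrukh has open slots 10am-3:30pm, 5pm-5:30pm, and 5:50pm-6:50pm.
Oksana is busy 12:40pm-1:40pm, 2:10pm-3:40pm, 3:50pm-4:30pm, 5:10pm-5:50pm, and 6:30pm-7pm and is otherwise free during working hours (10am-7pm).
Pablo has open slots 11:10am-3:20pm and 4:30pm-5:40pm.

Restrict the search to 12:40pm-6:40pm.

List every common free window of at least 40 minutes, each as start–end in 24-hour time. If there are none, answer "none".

Oksana free within 10:00–19:00: 10:00–12:40, 13:40–14:10, 15:40–15:50, 16:30–17:10, 17:50–18:30.
Farrukh ∩ Oksana: 10:00–12:40, 13:40–14:10, 17:00–17:10, 17:50–18:30.
Farrukh ∩ Oksana ∩ Pablo: 11:10–12:40, 13:40–14:10, 17:00–17:10.
Restricted to 12:40–18:40: 13:40–14:10, 17:00–17:10.
Windows ≥ 40 min: (none).

none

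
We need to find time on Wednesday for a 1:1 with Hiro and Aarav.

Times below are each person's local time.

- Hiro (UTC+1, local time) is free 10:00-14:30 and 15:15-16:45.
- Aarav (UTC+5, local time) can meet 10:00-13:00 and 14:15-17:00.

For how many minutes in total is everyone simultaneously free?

Hiro → UTC: 09:00–13:30, 14:15–15:45.
Aarav → UTC: 05:00–08:00, 09:15–12:00.
Hiro ∩ Aarav: 09:15–12:00.
Total common minutes: 165.

165 minutes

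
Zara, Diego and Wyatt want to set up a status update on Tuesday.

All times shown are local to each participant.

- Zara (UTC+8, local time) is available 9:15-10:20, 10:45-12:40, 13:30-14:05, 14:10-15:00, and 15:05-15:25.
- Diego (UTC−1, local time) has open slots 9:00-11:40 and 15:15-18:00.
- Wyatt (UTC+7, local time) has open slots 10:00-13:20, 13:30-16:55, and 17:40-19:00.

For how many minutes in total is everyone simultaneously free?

0 minutes

Zara → UTC: 01:15–02:20, 02:45–04:40, 05:30–06:05, 06:10–07:00, 07:05–07:25.
Diego → UTC: 10:00–12:40, 16:15–19:00.
Wyatt → UTC: 03:00–06:20, 06:30–09:55, 10:40–12:00.
Zara ∩ Diego: (none).
Zara ∩ Diego ∩ Wyatt: (none).
Total common minutes: 0.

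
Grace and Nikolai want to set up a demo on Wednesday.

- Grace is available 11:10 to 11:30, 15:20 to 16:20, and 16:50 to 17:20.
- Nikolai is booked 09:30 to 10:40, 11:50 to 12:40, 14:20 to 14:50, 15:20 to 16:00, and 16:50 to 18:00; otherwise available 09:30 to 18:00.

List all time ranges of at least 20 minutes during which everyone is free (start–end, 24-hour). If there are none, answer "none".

Nikolai free within 09:30–18:00: 10:40–11:50, 12:40–14:20, 14:50–15:20, 16:00–16:50.
Grace ∩ Nikolai: 11:10–11:30, 16:00–16:20.
Windows ≥ 20 min: 11:10–11:30, 16:00–16:20.

11:10–11:30, 16:00–16:20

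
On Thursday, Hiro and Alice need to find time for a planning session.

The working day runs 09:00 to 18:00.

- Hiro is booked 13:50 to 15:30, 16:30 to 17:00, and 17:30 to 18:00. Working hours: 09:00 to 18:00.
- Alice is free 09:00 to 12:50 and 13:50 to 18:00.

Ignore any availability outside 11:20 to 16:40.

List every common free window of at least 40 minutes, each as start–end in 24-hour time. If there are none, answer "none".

11:20–12:50, 15:30–16:30

Hiro free within 09:00–18:00: 09:00–13:50, 15:30–16:30, 17:00–17:30.
Hiro ∩ Alice: 09:00–12:50, 15:30–16:30, 17:00–17:30.
Restricted to 11:20–16:40: 11:20–12:50, 15:30–16:30.
Windows ≥ 40 min: 11:20–12:50, 15:30–16:30.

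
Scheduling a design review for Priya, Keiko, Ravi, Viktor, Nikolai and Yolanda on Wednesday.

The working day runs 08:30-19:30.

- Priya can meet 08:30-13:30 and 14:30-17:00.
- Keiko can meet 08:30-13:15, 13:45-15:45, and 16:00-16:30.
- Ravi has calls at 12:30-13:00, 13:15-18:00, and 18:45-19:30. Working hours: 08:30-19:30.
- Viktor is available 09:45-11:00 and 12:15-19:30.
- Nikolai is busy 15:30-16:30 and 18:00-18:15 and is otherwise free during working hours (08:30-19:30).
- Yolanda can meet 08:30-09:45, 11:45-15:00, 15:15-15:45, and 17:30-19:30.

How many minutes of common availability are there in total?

Ravi free within 08:30–19:30: 08:30–12:30, 13:00–13:15, 18:00–18:45.
Nikolai free within 08:30–19:30: 08:30–15:30, 16:30–18:00, 18:15–19:30.
Priya ∩ Keiko: 08:30–13:15, 14:30–15:45, 16:00–16:30.
Priya ∩ Keiko ∩ Ravi: 08:30–12:30, 13:00–13:15.
Priya ∩ Keiko ∩ Ravi ∩ Viktor: 09:45–11:00, 12:15–12:30, 13:00–13:15.
Priya ∩ Keiko ∩ Ravi ∩ Viktor ∩ Nikolai: 09:45–11:00, 12:15–12:30, 13:00–13:15.
Priya ∩ Keiko ∩ Ravi ∩ Viktor ∩ Nikolai ∩ Yolanda: 12:15–12:30, 13:00–13:15.
Total common minutes: 15 + 15 = 30.

30 minutes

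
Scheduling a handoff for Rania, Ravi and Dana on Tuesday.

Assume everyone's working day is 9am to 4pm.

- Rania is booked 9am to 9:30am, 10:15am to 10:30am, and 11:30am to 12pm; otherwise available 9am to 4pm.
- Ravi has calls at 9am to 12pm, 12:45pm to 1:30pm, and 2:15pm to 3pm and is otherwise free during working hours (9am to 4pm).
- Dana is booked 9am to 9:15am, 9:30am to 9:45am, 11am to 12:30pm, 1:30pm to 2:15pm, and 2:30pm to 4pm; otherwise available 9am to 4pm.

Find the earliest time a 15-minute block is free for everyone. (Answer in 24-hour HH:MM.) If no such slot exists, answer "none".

12:30

Rania free within 09:00–16:00: 09:30–10:15, 10:30–11:30, 12:00–16:00.
Ravi free within 09:00–16:00: 12:00–12:45, 13:30–14:15, 15:00–16:00.
Dana free within 09:00–16:00: 09:15–09:30, 09:45–11:00, 12:30–13:30, 14:15–14:30.
Rania ∩ Ravi: 12:00–12:45, 13:30–14:15, 15:00–16:00.
Rania ∩ Ravi ∩ Dana: 12:30–12:45.
Windows ≥ 15 min: 12:30–12:45.
Earliest such window starts at 12:30.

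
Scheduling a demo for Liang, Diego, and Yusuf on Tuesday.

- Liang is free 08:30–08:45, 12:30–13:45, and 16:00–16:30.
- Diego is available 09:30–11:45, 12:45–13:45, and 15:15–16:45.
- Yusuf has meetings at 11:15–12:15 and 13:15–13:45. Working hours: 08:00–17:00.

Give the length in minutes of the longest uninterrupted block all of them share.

Yusuf free within 08:00–17:00: 08:00–11:15, 12:15–13:15, 13:45–17:00.
Liang ∩ Diego: 12:45–13:45, 16:00–16:30.
Liang ∩ Diego ∩ Yusuf: 12:45–13:15, 16:00–16:30.
Common window lengths: 30, 30 min; longest is 30.

30 minutes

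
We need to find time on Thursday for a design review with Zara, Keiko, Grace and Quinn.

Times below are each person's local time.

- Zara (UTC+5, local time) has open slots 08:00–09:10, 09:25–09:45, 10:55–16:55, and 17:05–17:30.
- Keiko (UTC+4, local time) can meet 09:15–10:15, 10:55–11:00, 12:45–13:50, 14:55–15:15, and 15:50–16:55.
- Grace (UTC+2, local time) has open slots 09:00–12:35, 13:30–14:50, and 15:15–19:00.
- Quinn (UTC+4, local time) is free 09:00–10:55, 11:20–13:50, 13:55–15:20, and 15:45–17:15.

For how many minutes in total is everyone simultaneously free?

95 minutes

Zara → UTC: 03:00–04:10, 04:25–04:45, 05:55–11:55, 12:05–12:30.
Keiko → UTC: 05:15–06:15, 06:55–07:00, 08:45–09:50, 10:55–11:15, 11:50–12:55.
Grace → UTC: 07:00–10:35, 11:30–12:50, 13:15–17:00.
Quinn → UTC: 05:00–06:55, 07:20–09:50, 09:55–11:20, 11:45–13:15.
Zara ∩ Keiko: 05:55–06:15, 06:55–07:00, 08:45–09:50, 10:55–11:15, 11:50–11:55, 12:05–12:30.
Zara ∩ Keiko ∩ Grace: 08:45–09:50, 11:50–11:55, 12:05–12:30.
Zara ∩ Keiko ∩ Grace ∩ Quinn: 08:45–09:50, 11:50–11:55, 12:05–12:30.
Total common minutes: 65 + 5 + 25 = 95.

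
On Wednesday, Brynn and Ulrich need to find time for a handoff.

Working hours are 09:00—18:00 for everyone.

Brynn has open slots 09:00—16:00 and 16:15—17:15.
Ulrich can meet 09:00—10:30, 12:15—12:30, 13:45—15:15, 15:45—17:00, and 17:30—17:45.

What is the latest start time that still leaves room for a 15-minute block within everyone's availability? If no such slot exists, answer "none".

Brynn ∩ Ulrich: 09:00–10:30, 12:15–12:30, 13:45–15:15, 15:45–16:00, 16:15–17:00.
Windows ≥ 15 min: 09:00–10:30, 12:15–12:30, 13:45–15:15, 15:45–16:00, 16:15–17:00.
Latest start in the last window 16:15–17:00 is 17:00 − 15 min = 16:45.

16:45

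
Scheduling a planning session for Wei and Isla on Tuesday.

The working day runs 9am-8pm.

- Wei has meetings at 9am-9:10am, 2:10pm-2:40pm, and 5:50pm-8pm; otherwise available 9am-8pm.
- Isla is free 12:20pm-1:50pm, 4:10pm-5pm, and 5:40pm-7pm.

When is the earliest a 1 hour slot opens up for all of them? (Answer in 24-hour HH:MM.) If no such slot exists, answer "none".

12:20

Wei free within 09:00–20:00: 09:10–14:10, 14:40–17:50.
Wei ∩ Isla: 12:20–13:50, 16:10–17:00, 17:40–17:50.
Windows ≥ 60 min: 12:20–13:50.
Earliest such window starts at 12:20.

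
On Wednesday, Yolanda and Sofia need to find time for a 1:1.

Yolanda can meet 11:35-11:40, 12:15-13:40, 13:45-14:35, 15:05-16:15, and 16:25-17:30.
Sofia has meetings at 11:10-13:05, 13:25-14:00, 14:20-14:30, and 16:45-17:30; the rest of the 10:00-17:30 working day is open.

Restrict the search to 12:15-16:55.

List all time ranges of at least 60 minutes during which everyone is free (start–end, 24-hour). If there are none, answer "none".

15:05–16:15

Sofia free within 10:00–17:30: 10:00–11:10, 13:05–13:25, 14:00–14:20, 14:30–16:45.
Yolanda ∩ Sofia: 13:05–13:25, 14:00–14:20, 14:30–14:35, 15:05–16:15, 16:25–16:45.
Restricted to 12:15–16:55: 13:05–13:25, 14:00–14:20, 14:30–14:35, 15:05–16:15, 16:25–16:45.
Windows ≥ 60 min: 15:05–16:15.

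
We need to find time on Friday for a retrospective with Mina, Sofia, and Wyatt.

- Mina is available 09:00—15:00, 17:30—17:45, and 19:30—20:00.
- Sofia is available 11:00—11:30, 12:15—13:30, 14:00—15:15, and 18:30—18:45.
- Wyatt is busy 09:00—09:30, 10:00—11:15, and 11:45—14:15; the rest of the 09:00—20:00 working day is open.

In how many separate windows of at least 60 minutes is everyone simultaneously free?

0

Wyatt free within 09:00–20:00: 09:30–10:00, 11:15–11:45, 14:15–20:00.
Mina ∩ Sofia: 11:00–11:30, 12:15–13:30, 14:00–15:00.
Mina ∩ Sofia ∩ Wyatt: 11:15–11:30, 14:15–15:00.
Windows ≥ 60 min: (none).
That's 0 windows.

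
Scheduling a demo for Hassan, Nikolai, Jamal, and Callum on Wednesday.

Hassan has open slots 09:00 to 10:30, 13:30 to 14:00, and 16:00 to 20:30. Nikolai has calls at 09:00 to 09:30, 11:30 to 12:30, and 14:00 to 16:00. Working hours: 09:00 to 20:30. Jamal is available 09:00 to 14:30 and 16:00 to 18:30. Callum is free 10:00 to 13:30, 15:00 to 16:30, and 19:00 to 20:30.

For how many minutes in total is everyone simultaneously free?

60 minutes

Nikolai free within 09:00–20:30: 09:30–11:30, 12:30–14:00, 16:00–20:30.
Hassan ∩ Nikolai: 09:30–10:30, 13:30–14:00, 16:00–20:30.
Hassan ∩ Nikolai ∩ Jamal: 09:30–10:30, 13:30–14:00, 16:00–18:30.
Hassan ∩ Nikolai ∩ Jamal ∩ Callum: 10:00–10:30, 16:00–16:30.
Total common minutes: 30 + 30 = 60.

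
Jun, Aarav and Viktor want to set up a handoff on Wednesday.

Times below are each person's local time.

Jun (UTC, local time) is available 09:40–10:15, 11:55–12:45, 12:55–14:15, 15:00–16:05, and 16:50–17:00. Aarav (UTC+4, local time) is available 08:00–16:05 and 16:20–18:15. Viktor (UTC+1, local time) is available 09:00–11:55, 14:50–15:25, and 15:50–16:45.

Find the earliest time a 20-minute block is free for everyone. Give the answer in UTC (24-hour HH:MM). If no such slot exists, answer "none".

Jun → UTC: 09:40–10:15, 11:55–12:45, 12:55–14:15, 15:00–16:05, 16:50–17:00.
Aarav → UTC: 04:00–12:05, 12:20–14:15.
Viktor → UTC: 08:00–10:55, 13:50–14:25, 14:50–15:45.
Jun ∩ Aarav: 09:40–10:15, 11:55–12:05, 12:20–12:45, 12:55–14:15.
Jun ∩ Aarav ∩ Viktor: 09:40–10:15, 13:50–14:15.
Windows ≥ 20 min: 09:40–10:15, 13:50–14:15.
Earliest such window starts at 09:40.

09:40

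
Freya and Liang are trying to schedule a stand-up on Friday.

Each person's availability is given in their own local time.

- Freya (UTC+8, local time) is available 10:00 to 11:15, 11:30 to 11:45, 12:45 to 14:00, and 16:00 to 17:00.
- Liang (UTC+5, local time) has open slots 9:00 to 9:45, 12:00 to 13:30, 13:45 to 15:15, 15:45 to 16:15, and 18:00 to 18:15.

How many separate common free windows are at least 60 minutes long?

Freya → UTC: 02:00–03:15, 03:30–03:45, 04:45–06:00, 08:00–09:00.
Liang → UTC: 04:00–04:45, 07:00–08:30, 08:45–10:15, 10:45–11:15, 13:00–13:15.
Freya ∩ Liang: 08:00–08:30, 08:45–09:00.
Windows ≥ 60 min: (none).
That's 0 windows.

0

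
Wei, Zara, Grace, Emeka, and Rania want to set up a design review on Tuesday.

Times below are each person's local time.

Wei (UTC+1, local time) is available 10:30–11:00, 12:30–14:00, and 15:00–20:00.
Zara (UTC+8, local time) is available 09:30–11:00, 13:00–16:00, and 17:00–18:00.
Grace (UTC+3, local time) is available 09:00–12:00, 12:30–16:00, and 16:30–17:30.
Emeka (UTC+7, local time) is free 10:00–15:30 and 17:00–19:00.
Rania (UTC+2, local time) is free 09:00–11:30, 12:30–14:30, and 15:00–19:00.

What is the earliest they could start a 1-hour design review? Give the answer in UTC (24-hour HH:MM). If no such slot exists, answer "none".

none

Wei → UTC: 09:30–10:00, 11:30–13:00, 14:00–19:00.
Zara → UTC: 01:30–03:00, 05:00–08:00, 09:00–10:00.
Grace → UTC: 06:00–09:00, 09:30–13:00, 13:30–14:30.
Emeka → UTC: 03:00–08:30, 10:00–12:00.
Rania → UTC: 07:00–09:30, 10:30–12:30, 13:00–17:00.
Wei ∩ Zara: 09:30–10:00.
Wei ∩ Zara ∩ Grace: 09:30–10:00.
Wei ∩ Zara ∩ Grace ∩ Emeka: (none).
Wei ∩ Zara ∩ Grace ∩ Emeka ∩ Rania: (none).
Windows ≥ 60 min: (none).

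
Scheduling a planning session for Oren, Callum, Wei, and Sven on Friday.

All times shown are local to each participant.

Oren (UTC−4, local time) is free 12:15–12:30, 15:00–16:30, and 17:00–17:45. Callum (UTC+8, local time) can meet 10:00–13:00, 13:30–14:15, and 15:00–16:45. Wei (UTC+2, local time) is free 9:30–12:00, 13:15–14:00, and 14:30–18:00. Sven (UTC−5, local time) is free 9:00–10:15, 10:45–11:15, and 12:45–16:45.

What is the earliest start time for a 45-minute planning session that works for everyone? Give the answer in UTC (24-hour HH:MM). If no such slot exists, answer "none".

Oren → UTC: 16:15–16:30, 19:00–20:30, 21:00–21:45.
Callum → UTC: 02:00–05:00, 05:30–06:15, 07:00–08:45.
Wei → UTC: 07:30–10:00, 11:15–12:00, 12:30–16:00.
Sven → UTC: 14:00–15:15, 15:45–16:15, 17:45–21:45.
Oren ∩ Callum: (none).
Oren ∩ Callum ∩ Wei: (none).
Oren ∩ Callum ∩ Wei ∩ Sven: (none).
Windows ≥ 45 min: (none).

none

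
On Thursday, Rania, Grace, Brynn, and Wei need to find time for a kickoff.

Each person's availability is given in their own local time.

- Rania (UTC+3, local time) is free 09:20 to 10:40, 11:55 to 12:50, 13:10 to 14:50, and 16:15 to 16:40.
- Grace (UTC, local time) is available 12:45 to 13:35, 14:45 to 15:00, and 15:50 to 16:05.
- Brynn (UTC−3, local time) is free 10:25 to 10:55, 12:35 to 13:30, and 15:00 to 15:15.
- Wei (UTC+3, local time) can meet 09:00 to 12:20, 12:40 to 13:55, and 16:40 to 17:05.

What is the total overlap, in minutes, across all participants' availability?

0 minutes

Rania → UTC: 06:20–07:40, 08:55–09:50, 10:10–11:50, 13:15–13:40.
Grace → UTC: 12:45–13:35, 14:45–15:00, 15:50–16:05.
Brynn → UTC: 13:25–13:55, 15:35–16:30, 18:00–18:15.
Wei → UTC: 06:00–09:20, 09:40–10:55, 13:40–14:05.
Rania ∩ Grace: 13:15–13:35.
Rania ∩ Grace ∩ Brynn: 13:25–13:35.
Rania ∩ Grace ∩ Brynn ∩ Wei: (none).
Total common minutes: 0.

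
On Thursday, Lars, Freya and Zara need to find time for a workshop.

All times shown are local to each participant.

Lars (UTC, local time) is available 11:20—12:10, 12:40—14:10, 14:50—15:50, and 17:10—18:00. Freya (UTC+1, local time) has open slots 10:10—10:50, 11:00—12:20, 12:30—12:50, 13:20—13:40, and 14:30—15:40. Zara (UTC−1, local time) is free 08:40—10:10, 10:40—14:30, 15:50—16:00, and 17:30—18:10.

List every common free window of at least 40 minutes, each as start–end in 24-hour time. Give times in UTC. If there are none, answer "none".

13:30–14:10

Lars → UTC: 11:20–12:10, 12:40–14:10, 14:50–15:50, 17:10–18:00.
Freya → UTC: 09:10–09:50, 10:00–11:20, 11:30–11:50, 12:20–12:40, 13:30–14:40.
Zara → UTC: 09:40–11:10, 11:40–15:30, 16:50–17:00, 18:30–19:10.
Lars ∩ Freya: 11:30–11:50, 13:30–14:10.
Lars ∩ Freya ∩ Zara: 11:40–11:50, 13:30–14:10.
Windows ≥ 40 min: 13:30–14:10.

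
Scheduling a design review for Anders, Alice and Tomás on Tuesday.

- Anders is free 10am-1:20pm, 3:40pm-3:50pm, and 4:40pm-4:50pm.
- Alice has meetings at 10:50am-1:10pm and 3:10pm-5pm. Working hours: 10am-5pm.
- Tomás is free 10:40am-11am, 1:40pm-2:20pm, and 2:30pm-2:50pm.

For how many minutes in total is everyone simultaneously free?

10 minutes

Alice free within 10:00–17:00: 10:00–10:50, 13:10–15:10.
Anders ∩ Alice: 10:00–10:50, 13:10–13:20.
Anders ∩ Alice ∩ Tomás: 10:40–10:50.
Total common minutes: 10.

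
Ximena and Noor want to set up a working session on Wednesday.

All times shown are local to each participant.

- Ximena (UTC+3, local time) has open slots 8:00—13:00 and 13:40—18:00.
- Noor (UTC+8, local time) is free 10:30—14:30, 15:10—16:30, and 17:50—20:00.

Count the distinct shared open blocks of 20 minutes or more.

3

Ximena → UTC: 05:00–10:00, 10:40–15:00.
Noor → UTC: 02:30–06:30, 07:10–08:30, 09:50–12:00.
Ximena ∩ Noor: 05:00–06:30, 07:10–08:30, 09:50–10:00, 10:40–12:00.
Windows ≥ 20 min: 05:00–06:30, 07:10–08:30, 10:40–12:00.
That's 3 windows.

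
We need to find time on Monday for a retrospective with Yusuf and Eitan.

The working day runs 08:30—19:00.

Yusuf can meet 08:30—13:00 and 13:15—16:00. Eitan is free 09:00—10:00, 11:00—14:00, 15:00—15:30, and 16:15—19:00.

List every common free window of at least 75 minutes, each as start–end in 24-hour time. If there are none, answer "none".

Yusuf ∩ Eitan: 09:00–10:00, 11:00–13:00, 13:15–14:00, 15:00–15:30.
Windows ≥ 75 min: 11:00–13:00.

11:00–13:00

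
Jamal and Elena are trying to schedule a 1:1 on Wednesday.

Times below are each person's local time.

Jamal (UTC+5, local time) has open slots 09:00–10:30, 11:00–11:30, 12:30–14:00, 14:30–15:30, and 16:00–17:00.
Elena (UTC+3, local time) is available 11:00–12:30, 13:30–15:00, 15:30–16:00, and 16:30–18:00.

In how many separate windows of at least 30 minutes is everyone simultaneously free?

2

Jamal → UTC: 04:00–05:30, 06:00–06:30, 07:30–09:00, 09:30–10:30, 11:00–12:00.
Elena → UTC: 08:00–09:30, 10:30–12:00, 12:30–13:00, 13:30–15:00.
Jamal ∩ Elena: 08:00–09:00, 11:00–12:00.
Windows ≥ 30 min: 08:00–09:00, 11:00–12:00.
That's 2 windows.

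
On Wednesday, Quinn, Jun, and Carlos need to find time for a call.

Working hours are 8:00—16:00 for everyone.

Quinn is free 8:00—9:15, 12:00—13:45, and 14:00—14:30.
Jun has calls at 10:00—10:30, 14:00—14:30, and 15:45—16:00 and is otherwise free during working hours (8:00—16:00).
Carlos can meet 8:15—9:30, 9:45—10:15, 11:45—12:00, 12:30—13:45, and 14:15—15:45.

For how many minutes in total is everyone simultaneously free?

Jun free within 08:00–16:00: 08:00–10:00, 10:30–14:00, 14:30–15:45.
Quinn ∩ Jun: 08:00–09:15, 12:00–13:45.
Quinn ∩ Jun ∩ Carlos: 08:15–09:15, 12:30–13:45.
Total common minutes: 60 + 75 = 135.

135 minutes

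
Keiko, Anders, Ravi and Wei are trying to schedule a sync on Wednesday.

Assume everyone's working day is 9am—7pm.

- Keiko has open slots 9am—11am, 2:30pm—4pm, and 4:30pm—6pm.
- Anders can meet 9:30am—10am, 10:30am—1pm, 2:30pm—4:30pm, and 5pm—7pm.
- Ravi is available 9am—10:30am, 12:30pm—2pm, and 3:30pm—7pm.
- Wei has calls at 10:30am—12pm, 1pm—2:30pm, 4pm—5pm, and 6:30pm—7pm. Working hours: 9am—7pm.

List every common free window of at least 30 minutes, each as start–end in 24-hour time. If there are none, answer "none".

09:30–10:00, 15:30–16:00, 17:00–18:00

Wei free within 09:00–19:00: 09:00–10:30, 12:00–13:00, 14:30–16:00, 17:00–18:30.
Keiko ∩ Anders: 09:30–10:00, 10:30–11:00, 14:30–16:00, 17:00–18:00.
Keiko ∩ Anders ∩ Ravi: 09:30–10:00, 15:30–16:00, 17:00–18:00.
Keiko ∩ Anders ∩ Ravi ∩ Wei: 09:30–10:00, 15:30–16:00, 17:00–18:00.
Windows ≥ 30 min: 09:30–10:00, 15:30–16:00, 17:00–18:00.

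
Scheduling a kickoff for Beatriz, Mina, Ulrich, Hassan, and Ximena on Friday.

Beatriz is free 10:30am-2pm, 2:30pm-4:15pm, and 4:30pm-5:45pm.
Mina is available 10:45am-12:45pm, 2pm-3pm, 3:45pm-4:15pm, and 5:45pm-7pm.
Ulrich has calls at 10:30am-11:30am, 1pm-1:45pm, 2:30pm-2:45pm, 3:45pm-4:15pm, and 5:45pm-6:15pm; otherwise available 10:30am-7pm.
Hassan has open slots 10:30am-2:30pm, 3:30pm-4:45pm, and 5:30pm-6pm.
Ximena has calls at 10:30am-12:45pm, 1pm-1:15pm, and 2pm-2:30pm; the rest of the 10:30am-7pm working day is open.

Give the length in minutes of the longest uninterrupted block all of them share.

0 minutes

Ulrich free within 10:30–19:00: 11:30–13:00, 13:45–14:30, 14:45–15:45, 16:15–17:45, 18:15–19:00.
Ximena free within 10:30–19:00: 12:45–13:00, 13:15–14:00, 14:30–19:00.
Beatriz ∩ Mina: 10:45–12:45, 14:30–15:00, 15:45–16:15.
Beatriz ∩ Mina ∩ Ulrich: 11:30–12:45, 14:45–15:00.
Beatriz ∩ Mina ∩ Ulrich ∩ Hassan: 11:30–12:45.
Beatriz ∩ Mina ∩ Ulrich ∩ Hassan ∩ Ximena: (none).
No common window.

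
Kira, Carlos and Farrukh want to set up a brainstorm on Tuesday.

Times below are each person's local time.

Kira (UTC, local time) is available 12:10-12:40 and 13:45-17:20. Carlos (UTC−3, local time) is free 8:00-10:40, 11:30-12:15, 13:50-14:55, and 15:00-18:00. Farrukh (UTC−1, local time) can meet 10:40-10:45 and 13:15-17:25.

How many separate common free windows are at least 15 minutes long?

2

Kira → UTC: 12:10–12:40, 13:45–17:20.
Carlos → UTC: 11:00–13:40, 14:30–15:15, 16:50–17:55, 18:00–21:00.
Farrukh → UTC: 11:40–11:45, 14:15–18:25.
Kira ∩ Carlos: 12:10–12:40, 14:30–15:15, 16:50–17:20.
Kira ∩ Carlos ∩ Farrukh: 14:30–15:15, 16:50–17:20.
Windows ≥ 15 min: 14:30–15:15, 16:50–17:20.
That's 2 windows.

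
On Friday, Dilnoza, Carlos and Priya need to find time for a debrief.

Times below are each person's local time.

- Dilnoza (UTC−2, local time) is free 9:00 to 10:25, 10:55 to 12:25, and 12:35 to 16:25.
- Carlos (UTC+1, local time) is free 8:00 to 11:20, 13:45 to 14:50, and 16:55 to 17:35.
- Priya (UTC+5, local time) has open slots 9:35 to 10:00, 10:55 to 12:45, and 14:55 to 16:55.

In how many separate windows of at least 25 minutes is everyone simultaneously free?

Dilnoza → UTC: 11:00–12:25, 12:55–14:25, 14:35–18:25.
Carlos → UTC: 07:00–10:20, 12:45–13:50, 15:55–16:35.
Priya → UTC: 04:35–05:00, 05:55–07:45, 09:55–11:55.
Dilnoza ∩ Carlos: 12:55–13:50, 15:55–16:35.
Dilnoza ∩ Carlos ∩ Priya: (none).
Windows ≥ 25 min: (none).
That's 0 windows.

0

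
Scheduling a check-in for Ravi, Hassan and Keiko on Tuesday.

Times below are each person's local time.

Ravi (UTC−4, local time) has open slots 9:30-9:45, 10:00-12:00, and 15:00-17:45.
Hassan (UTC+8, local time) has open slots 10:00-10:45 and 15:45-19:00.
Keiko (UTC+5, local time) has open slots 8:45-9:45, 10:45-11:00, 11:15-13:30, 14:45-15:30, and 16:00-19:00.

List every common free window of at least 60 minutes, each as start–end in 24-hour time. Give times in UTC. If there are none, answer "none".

Ravi → UTC: 13:30–13:45, 14:00–16:00, 19:00–21:45.
Hassan → UTC: 02:00–02:45, 07:45–11:00.
Keiko → UTC: 03:45–04:45, 05:45–06:00, 06:15–08:30, 09:45–10:30, 11:00–14:00.
Ravi ∩ Hassan: (none).
Ravi ∩ Hassan ∩ Keiko: (none).
Windows ≥ 60 min: (none).

none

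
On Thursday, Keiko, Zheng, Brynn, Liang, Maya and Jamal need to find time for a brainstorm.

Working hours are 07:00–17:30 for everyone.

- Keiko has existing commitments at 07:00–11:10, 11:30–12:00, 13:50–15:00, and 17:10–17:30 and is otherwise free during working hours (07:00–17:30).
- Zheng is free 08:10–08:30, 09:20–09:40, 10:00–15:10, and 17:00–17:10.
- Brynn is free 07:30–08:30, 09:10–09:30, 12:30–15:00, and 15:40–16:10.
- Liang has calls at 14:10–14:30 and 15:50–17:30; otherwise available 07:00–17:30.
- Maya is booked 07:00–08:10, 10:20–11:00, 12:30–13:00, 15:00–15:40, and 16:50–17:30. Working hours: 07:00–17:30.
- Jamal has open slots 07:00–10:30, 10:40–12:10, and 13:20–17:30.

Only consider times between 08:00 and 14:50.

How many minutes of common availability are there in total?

30 minutes

Keiko free within 07:00–17:30: 11:10–11:30, 12:00–13:50, 15:00–17:10.
Liang free within 07:00–17:30: 07:00–14:10, 14:30–15:50.
Maya free within 07:00–17:30: 08:10–10:20, 11:00–12:30, 13:00–15:00, 15:40–16:50.
Keiko ∩ Zheng: 11:10–11:30, 12:00–13:50, 15:00–15:10, 17:00–17:10.
Keiko ∩ Zheng ∩ Brynn: 12:30–13:50.
Keiko ∩ Zheng ∩ Brynn ∩ Liang: 12:30–13:50.
Keiko ∩ Zheng ∩ Brynn ∩ Liang ∩ Maya: 13:00–13:50.
Keiko ∩ Zheng ∩ Brynn ∩ Liang ∩ Maya ∩ Jamal: 13:20–13:50.
Restricted to 08:00–14:50: 13:20–13:50.
Total common minutes: 30.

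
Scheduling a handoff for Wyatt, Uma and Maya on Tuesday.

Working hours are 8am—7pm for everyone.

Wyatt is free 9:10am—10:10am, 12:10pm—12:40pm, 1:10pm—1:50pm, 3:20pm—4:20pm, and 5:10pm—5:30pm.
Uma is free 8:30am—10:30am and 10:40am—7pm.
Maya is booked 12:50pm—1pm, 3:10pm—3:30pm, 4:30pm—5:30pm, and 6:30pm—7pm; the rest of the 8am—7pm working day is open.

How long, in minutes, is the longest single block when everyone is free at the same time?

60 minutes

Maya free within 08:00–19:00: 08:00–12:50, 13:00–15:10, 15:30–16:30, 17:30–18:30.
Wyatt ∩ Uma: 09:10–10:10, 12:10–12:40, 13:10–13:50, 15:20–16:20, 17:10–17:30.
Wyatt ∩ Uma ∩ Maya: 09:10–10:10, 12:10–12:40, 13:10–13:50, 15:30–16:20.
Common window lengths: 60, 30, 40, 50 min; longest is 60.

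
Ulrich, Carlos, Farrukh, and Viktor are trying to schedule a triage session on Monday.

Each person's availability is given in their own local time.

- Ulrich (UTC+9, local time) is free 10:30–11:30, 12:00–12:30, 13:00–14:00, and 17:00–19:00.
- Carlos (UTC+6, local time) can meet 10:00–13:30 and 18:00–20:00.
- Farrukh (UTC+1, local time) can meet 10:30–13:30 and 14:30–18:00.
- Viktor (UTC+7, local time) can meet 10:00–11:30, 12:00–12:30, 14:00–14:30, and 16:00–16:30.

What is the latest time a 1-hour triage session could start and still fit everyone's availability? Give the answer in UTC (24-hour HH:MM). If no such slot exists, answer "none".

none

Ulrich → UTC: 01:30–02:30, 03:00–03:30, 04:00–05:00, 08:00–10:00.
Carlos → UTC: 04:00–07:30, 12:00–14:00.
Farrukh → UTC: 09:30–12:30, 13:30–17:00.
Viktor → UTC: 03:00–04:30, 05:00–05:30, 07:00–07:30, 09:00–09:30.
Ulrich ∩ Carlos: 04:00–05:00.
Ulrich ∩ Carlos ∩ Farrukh: (none).
Ulrich ∩ Carlos ∩ Farrukh ∩ Viktor: (none).
Windows ≥ 60 min: (none).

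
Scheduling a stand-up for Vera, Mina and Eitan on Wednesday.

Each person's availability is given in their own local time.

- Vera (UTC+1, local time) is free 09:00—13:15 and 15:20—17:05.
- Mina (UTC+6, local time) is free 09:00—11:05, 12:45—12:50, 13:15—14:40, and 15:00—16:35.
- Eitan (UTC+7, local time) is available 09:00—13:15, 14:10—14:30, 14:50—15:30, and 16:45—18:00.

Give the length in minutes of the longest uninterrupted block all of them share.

50 minutes

Vera → UTC: 08:00–12:15, 14:20–16:05.
Mina → UTC: 03:00–05:05, 06:45–06:50, 07:15–08:40, 09:00–10:35.
Eitan → UTC: 02:00–06:15, 07:10–07:30, 07:50–08:30, 09:45–11:00.
Vera ∩ Mina: 08:00–08:40, 09:00–10:35.
Vera ∩ Mina ∩ Eitan: 08:00–08:30, 09:45–10:35.
Common window lengths: 30, 50 min; longest is 50.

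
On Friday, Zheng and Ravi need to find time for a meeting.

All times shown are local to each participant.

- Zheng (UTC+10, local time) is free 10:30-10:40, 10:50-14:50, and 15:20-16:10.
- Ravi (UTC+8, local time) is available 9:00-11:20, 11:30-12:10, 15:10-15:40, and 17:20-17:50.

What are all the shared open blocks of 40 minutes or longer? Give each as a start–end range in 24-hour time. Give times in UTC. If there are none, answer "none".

Zheng → UTC: 00:30–00:40, 00:50–04:50, 05:20–06:10.
Ravi → UTC: 01:00–03:20, 03:30–04:10, 07:10–07:40, 09:20–09:50.
Zheng ∩ Ravi: 01:00–03:20, 03:30–04:10.
Windows ≥ 40 min: 01:00–03:20, 03:30–04:10.

01:00–03:20, 03:30–04:10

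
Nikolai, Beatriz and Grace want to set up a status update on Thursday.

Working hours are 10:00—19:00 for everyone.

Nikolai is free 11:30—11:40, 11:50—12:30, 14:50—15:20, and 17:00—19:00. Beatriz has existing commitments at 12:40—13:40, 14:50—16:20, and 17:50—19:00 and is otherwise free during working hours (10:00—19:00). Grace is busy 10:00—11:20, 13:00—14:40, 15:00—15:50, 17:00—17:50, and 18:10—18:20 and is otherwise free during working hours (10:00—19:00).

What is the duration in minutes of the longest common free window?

40 minutes

Beatriz free within 10:00–19:00: 10:00–12:40, 13:40–14:50, 16:20–17:50.
Grace free within 10:00–19:00: 11:20–13:00, 14:40–15:00, 15:50–17:00, 17:50–18:10, 18:20–19:00.
Nikolai ∩ Beatriz: 11:30–11:40, 11:50–12:30, 17:00–17:50.
Nikolai ∩ Beatriz ∩ Grace: 11:30–11:40, 11:50–12:30.
Common window lengths: 10, 40 min; longest is 40.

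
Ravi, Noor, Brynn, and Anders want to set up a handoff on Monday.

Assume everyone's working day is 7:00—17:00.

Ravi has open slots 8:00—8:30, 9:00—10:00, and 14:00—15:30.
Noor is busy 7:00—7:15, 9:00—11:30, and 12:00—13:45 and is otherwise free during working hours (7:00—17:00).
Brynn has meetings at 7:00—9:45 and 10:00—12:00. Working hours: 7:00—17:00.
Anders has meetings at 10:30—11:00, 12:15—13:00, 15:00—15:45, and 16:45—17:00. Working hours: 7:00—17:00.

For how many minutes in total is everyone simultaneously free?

Noor free within 07:00–17:00: 07:15–09:00, 11:30–12:00, 13:45–17:00.
Brynn free within 07:00–17:00: 09:45–10:00, 12:00–17:00.
Anders free within 07:00–17:00: 07:00–10:30, 11:00–12:15, 13:00–15:00, 15:45–16:45.
Ravi ∩ Noor: 08:00–08:30, 14:00–15:30.
Ravi ∩ Noor ∩ Brynn: 14:00–15:30.
Ravi ∩ Noor ∩ Brynn ∩ Anders: 14:00–15:00.
Total common minutes: 60.

60 minutes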